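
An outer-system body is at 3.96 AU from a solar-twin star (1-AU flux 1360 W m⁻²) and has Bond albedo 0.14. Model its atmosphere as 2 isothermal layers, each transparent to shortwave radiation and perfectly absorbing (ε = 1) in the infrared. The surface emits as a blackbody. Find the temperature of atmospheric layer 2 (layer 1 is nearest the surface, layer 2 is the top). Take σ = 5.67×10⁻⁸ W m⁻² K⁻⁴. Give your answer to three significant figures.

135 K

Irradiance scales as 1/d², so S = 1360 W m⁻² × (1/3.96)² = 86.73 W m⁻².
OLR = S(1−α)/4 = 18.65 W m⁻²; the top layer radiates at T_e = 134.7 K.
In the N-layer model, layer k (counted from the surface) has T_k = (N+1−k)^(1/4)·T_e.
T_2 = (1)^(1/4)·134.7 = 134.7 K.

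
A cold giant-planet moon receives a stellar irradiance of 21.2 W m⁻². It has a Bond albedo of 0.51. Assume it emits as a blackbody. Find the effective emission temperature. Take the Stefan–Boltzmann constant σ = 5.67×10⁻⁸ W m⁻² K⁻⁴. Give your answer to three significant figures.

82.3 K

Absorbed flux (global mean): S(1−α)/4 = 21.20·0.49/4 = 2.597 W m⁻².
Set σT⁴ = 2.597 → T = (2.597/σ)^(1/4) = 82.27 K.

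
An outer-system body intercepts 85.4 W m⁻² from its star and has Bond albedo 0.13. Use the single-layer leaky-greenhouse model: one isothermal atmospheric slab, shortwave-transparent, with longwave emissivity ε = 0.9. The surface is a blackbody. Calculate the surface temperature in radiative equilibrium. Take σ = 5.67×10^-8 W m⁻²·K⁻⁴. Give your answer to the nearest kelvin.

156 K

The planet radiates to space at T_e = [S(1−α)/(4σ)]^(1/4) = 134.5 K.
Surface balance with a leaky layer gives σT_s⁴ = σT_e⁴·2/(2−ε), so T_s = T_e·[2/(2−0.9)]^(1/4) = 156.2 K.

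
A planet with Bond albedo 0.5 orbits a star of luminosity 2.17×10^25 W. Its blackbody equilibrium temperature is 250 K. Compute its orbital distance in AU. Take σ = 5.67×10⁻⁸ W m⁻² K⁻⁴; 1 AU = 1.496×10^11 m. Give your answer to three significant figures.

Required flux: S = 4σT⁴/(1−α) = 1772 W m⁻².
S = L/(4πd²) → d = √(L/4πS) = √(2.17×10^25/(4π·1772)) = 3.122×10^10 m = 0.2087 AU.

0.209 AU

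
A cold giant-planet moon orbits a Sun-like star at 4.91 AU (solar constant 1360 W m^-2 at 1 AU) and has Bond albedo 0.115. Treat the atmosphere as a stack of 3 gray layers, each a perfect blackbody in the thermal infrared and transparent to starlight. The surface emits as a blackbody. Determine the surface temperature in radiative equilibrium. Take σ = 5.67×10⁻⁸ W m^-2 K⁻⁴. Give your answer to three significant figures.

Irradiance scales as 1/d², so S = 1360 W m^-2 × (1/4.91)² = 56.41 W m^-2.
The effective emission temperature is T_e = [S(1−α)/(4σ)]^¼ = 121.8 K.
With N = 3 opaque layers, T_s = (N+1)^(1/4)·T_e = 4^(1/4)·121.8 = 172.3 K.

172 K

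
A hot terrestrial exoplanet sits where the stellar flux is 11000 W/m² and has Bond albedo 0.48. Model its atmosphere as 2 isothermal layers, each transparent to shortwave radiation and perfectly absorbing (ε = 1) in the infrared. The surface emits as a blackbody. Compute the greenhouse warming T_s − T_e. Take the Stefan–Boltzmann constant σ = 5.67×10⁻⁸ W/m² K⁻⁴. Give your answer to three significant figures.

Top-of-atmosphere balance: σT_e⁴ = S(1−α)/4 = 1430 W/m² → T_e = 398.5 K.
Surface: T_s = (3)^¼·T_e = 524.5 K.
So the greenhouse effect raises the surface by 524.5 − 398.5 = 126.0 K.

126 kelvin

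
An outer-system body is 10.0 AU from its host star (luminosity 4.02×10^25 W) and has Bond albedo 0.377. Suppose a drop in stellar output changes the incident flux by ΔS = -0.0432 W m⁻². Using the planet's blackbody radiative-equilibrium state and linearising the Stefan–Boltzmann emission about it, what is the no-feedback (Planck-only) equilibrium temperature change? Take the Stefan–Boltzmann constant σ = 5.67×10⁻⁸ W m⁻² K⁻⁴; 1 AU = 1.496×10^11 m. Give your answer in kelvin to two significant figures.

-0.34 kelvin

d = 10.0 × 1.496×10^11 m = 1.496×10^12 m.
S = L/(4πd²) = 1.429 W m⁻².
The baseline emission temperature is T_e = 44.51 K.
TOA radiative forcing: ΔF = (1−α)ΔS/4 = 0.623·(-0.0432)/4 = -0.006728 W m⁻².
Planck response: λ_P = 4σT_e³ = 4·5.67×10⁻⁸·(44.51)³ = 0.02001 W m⁻²/K.
ΔT₀ = ΔF/λ_P = -0.006728/0.02001 = -0.336 K.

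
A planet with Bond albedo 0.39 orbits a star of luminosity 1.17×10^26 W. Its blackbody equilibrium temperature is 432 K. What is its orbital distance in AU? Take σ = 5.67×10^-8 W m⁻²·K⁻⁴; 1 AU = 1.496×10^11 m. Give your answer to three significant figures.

0.179 AU

Energy balance gives S = 4σT⁴/(1−α) = 12950 W m⁻².
From L = 4πd²S, d = √(1.17×10^26/(4π·12950)) = 2.681×10^10 m = 0.1792 AU.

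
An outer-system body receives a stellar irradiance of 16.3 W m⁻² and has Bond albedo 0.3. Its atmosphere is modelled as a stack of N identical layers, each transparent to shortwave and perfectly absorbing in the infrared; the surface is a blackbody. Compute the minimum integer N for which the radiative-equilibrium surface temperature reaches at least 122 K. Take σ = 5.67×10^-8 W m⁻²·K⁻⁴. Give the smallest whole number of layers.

The effective emission temperature is T_e = [S(1−α)/(4σ)]^¼ = 84.22 K.
Need (N+1)T_e⁴ ≥ T_s⁴, i.e. N+1 ≥ (122/84.22)⁴ = 4.403.
Rounding up, N = 4.

4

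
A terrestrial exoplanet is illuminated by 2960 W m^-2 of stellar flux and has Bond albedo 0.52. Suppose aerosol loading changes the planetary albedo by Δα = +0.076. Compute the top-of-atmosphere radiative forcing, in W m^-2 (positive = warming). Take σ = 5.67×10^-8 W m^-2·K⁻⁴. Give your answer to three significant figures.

TOA radiative forcing: ΔF = −S·Δα/4 = −2960·(+0.076)/4 = -56.24 W m^-2.

-56.2 W m^-2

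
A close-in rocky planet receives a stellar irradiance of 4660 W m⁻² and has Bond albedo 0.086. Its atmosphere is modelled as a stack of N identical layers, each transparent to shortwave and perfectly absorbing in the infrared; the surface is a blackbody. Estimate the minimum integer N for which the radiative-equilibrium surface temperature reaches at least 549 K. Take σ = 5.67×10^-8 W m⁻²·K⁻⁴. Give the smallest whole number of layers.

OLR = S(1−α)/4 = 1065 W m⁻²; the top layer radiates at T_e = 370.2 K.
T_s = (N+1)^(1/4)·T_e ≥ 549 K requires N+1 ≥ (T_s/T_e)⁴ = (549/370.2)⁴ = 4.837.
So N ≥ 3.837; the smallest integer is N = 4.

4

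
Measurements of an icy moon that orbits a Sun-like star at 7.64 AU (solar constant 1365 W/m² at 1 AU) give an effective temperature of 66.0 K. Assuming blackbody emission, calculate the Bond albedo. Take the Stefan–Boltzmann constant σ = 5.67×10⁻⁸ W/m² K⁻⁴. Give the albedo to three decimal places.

0.816

Flux at the orbit: S = 1365/(7.64)² = 23.39 W/m².
Rearranging the radiative balance, α = 1 − 4σT⁴/S.
4σT⁴ = 4·5.67×10⁻⁸·(66.0)⁴ = 4.303 W/m².
1−α = 4.303/23.39 = 0.1840, so α = 0.8160.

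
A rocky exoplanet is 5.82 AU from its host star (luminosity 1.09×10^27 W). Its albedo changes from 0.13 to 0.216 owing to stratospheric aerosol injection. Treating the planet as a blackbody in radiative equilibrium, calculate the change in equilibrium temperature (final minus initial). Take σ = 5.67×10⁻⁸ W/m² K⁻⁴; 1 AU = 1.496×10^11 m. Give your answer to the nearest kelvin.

Orbital distance: d = 5.82 AU = 8.707×10^11 m.
S = L/(4πd²) = 114.4 W/m².
Initial: T₁ = [S(1−0.13)/(4σ)]^(1/4) = 144.7 K.
Final:   T₂ = [S(1−0.216)/(4σ)]^(1/4) = 141.0 K.
ΔT = T₂ − T₁ = -3.718 K.

-4 kelvin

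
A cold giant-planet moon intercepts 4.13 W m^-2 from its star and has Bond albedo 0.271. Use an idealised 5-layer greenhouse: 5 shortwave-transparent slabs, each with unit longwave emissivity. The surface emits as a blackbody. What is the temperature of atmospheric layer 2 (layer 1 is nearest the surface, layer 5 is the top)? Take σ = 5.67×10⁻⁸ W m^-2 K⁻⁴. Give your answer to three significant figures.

85.4 K

OLR = S(1−α)/4 = 0.7527 W m^-2; the top layer radiates at T_e = 60.36 K.
Each opaque layer satisfies 2T_j⁴ = T_{j−1}⁴ + T_{j+1}⁴, giving T_k⁴ = (N+1−k)T_e⁴.
T_2 = (4)^(1/4)·60.36 = 85.36 K.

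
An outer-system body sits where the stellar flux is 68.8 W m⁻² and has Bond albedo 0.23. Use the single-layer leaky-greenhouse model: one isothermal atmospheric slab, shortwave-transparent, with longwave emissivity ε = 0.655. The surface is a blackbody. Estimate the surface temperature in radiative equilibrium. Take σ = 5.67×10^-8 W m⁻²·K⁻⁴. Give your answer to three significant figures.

Effective emission temperature (TOA balance): σT_e⁴ = S(1−α)/4 = 13.24 W m⁻² → T_e = 123.6 K.
The surface balance (absorbed SW + ε·downward IR = σT_s⁴) with T_a⁴ = T_s⁴/2 reduces to T_s = T_e·[2/(2−ε)]^¼ = 136.5 K.

137 K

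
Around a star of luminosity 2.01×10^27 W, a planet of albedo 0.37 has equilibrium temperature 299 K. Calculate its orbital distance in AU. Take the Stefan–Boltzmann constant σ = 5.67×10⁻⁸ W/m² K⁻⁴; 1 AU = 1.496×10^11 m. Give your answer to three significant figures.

1.58 AU

Required flux: S = 4σT⁴/(1−α) = 2877 W/m².
From L = 4πd²S, d = √(2.01×10^27/(4π·2877)) = 2.358×10^11 m = 1.576 AU.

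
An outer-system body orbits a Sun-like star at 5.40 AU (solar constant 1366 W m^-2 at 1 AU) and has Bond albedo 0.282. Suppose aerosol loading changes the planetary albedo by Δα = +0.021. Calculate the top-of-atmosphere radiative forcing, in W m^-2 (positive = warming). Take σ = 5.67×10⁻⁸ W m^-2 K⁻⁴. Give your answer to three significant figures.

-0.246 W m^-2

By the inverse-square law, S = 1366/5.40² = 46.84 W m^-2.
TOA radiative forcing: ΔF = −S·Δα/4 = −46.84·(+0.021)/4 = -0.2459 W m^-2.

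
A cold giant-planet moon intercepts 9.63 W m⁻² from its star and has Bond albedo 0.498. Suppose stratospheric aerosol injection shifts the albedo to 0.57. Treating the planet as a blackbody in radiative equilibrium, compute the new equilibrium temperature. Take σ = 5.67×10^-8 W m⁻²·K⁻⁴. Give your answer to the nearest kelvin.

With the new albedo, S(1−α₂)/4 = 1.035 W m⁻², so T₂ = 65.37 K.

65 kelvin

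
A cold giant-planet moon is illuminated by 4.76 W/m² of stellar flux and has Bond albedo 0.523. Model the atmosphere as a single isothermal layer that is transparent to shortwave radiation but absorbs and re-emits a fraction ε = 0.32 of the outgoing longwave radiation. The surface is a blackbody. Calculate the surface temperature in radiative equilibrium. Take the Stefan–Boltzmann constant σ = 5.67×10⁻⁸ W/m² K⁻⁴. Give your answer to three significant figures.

The planet radiates to space at T_e = [S(1−α)/(4σ)]^(1/4) = 56.25 K.
Surface balance with a leaky layer gives σT_s⁴ = σT_e⁴·2/(2−ε), so T_s = T_e·[2/(2−0.32)]^(1/4) = 58.76 K.

58.8 K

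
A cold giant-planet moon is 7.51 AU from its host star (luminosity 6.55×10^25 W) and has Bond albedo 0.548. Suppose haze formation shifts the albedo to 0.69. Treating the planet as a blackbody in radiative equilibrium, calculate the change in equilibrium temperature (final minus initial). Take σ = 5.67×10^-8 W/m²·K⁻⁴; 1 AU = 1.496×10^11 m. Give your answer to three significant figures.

Orbital distance: d = 7.51 AU = 1.123×10^12 m.
S = L/(4πd²) = 4.129 W/m².
Before: T₁ = [4.129·0.452/(4σ)]^(1/4) = 53.56 K.
After:  T₂ = [4.129·0.31/(4σ)]^(1/4) = 48.74 K.
ΔT = T₂ − T₁ = -4.819 K.

-4.82 kelvin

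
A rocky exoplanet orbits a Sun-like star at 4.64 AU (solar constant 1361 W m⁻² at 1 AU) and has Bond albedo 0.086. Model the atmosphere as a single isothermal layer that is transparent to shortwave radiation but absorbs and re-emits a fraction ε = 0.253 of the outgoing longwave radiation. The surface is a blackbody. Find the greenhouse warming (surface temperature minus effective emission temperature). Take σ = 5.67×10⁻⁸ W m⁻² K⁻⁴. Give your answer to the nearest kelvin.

Irradiance scales as 1/d², so S = 1361 W m⁻² × (1/4.64)² = 63.22 W m⁻².
At the top of the atmosphere, σT_e⁴ = S(1−α)/4 = 14.44 W m⁻², giving T_e = 126.3 K.
The surface balance (absorbed SW + ε·downward IR = σT_s⁴) with T_a⁴ = T_s⁴/2 reduces to T_s = T_e·[2/(2−ε)]^¼ = 130.7 K.
T_s − T_e = 130.7 − 126.3 = 4.345 K.

4 K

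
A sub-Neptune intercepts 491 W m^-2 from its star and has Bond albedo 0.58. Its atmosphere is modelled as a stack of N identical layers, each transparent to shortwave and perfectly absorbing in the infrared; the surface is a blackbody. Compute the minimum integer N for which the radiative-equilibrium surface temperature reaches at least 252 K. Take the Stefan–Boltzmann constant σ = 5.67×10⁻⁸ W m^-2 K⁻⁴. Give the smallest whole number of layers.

Top-of-atmosphere balance: σT_e⁴ = S(1−α)/4 = 51.56 W m^-2 → T_e = 173.6 K.
Since T_s⁴ = (N+1)T_e⁴, we need N ≥ (T_s/T_e)⁴ − 1 = 3.435.
So N ≥ 3.435; the smallest integer is N = 4.

4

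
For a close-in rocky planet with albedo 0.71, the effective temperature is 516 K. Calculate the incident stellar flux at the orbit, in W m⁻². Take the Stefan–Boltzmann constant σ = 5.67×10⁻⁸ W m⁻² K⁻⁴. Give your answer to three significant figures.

From S(1−α)/4 = σT⁴: S = 4σT⁴/(1−α).
The emitted flux is σT⁴ = 4020 W m⁻².
S = 4·4020/0.29 = 55440 W m⁻².

55400 W m⁻²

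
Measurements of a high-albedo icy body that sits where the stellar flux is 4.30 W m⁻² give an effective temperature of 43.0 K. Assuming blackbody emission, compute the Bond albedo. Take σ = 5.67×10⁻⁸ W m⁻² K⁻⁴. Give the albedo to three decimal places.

0.820

Energy balance: S(1−α)/4 = σT⁴, so 1−α = 4σT⁴/S.
4σT⁴ = 4·5.67×10⁻⁸·(43.0)⁴ = 0.7754 W m⁻².
Hence α = 1 − 0.7754/4.300 = 0.8197.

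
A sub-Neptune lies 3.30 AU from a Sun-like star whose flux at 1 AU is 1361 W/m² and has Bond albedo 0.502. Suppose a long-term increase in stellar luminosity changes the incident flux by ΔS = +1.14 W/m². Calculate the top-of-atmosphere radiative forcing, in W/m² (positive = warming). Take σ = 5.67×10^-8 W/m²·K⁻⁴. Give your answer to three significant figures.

0.142 W/m²

By the inverse-square law, S = 1361/3.30² = 125.0 W/m².
TOA radiative forcing: ΔF = (1−α)ΔS/4 = 0.498·(+1.14)/4 = 0.1419 W/m².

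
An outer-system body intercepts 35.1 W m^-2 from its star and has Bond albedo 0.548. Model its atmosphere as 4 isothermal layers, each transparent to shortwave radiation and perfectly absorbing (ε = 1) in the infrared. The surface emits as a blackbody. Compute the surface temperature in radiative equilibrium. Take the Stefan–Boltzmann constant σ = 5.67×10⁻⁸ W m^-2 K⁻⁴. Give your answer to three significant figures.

Top-of-atmosphere balance: σT_e⁴ = S(1−α)/4 = 3.966 W m^-2 → T_e = 91.45 K.
With N = 4 opaque layers, T_s = (N+1)^(1/4)·T_e = 5^(1/4)·91.45 = 136.8 K.

137 K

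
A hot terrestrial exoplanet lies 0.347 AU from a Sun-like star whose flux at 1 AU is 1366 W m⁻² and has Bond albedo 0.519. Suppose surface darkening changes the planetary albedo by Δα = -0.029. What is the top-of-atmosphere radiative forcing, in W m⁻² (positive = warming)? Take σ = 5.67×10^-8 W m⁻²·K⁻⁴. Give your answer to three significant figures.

82.2 W m⁻²

Irradiance scales as 1/d², so S = 1366 W m⁻² × (1/0.347)² = 11340 W m⁻².
TOA radiative forcing: ΔF = −S·Δα/4 = −11340·(-0.029)/4 = 82.25 W m⁻².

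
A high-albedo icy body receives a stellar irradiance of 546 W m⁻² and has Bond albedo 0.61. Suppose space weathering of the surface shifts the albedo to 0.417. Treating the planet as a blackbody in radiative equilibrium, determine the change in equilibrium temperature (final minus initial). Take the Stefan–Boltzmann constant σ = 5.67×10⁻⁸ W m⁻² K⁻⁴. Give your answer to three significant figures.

Before: T₁ = [546.0·0.39/(4σ)]^(1/4) = 175.0 K.
With α = 0.417, T₂ = 193.6 K.
ΔT = T₂ − T₁ = 18.51 K.

18.5 kelvin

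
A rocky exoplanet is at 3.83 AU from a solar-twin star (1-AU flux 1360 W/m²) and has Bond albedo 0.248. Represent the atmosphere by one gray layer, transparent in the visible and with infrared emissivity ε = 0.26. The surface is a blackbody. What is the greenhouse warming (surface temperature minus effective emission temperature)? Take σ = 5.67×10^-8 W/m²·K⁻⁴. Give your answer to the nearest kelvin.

5 K

Irradiance scales as 1/d², so S = 1360 W/m² × (1/3.83)² = 92.71 W/m².
Effective emission temperature (TOA balance): σT_e⁴ = S(1−α)/4 = 17.43 W/m² → T_e = 132.4 K.
Surface balance with a leaky layer gives σT_s⁴ = σT_e⁴·2/(2−ε), so T_s = T_e·[2/(2−0.26)]^(1/4) = 137.1 K.
Greenhouse warming: T_s − T_e = 4.691 K.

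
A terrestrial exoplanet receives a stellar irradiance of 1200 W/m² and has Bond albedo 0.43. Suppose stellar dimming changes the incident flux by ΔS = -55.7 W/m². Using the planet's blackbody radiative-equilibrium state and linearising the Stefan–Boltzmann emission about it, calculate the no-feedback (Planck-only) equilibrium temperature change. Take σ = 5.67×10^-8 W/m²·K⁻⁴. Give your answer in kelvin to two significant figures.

Reference equilibrium: T_e = [S(1−α)/(4σ)]^(1/4) = 234.3 K.
Only a fraction (1−α) is absorbed and it's spread over 4πR², so ΔF = (1−α)ΔS/4 = -7.937 W/m².
Planck response: λ_P = 4σT_e³ = 4·5.67×10⁻⁸·(234.3)³ = 2.919 W/m²/K.
So ΔT₀ = -7.937/2.919 = -2.72 K.

-2.7 K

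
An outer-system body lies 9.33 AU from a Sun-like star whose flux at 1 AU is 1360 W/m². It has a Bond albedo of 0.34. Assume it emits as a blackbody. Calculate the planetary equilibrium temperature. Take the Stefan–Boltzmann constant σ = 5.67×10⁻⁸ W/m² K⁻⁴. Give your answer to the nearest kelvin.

82 K

By the inverse-square law, S = 1360/9.33² = 15.62 W/m².
The planet absorbs (1−α)S over its disc πR² and re-emits over 4πR², so the mean absorbed flux is (1−0.34)·15.62/4 = 2.578 W/m².
In equilibrium σT⁴ equals this, so T = 82.11 K.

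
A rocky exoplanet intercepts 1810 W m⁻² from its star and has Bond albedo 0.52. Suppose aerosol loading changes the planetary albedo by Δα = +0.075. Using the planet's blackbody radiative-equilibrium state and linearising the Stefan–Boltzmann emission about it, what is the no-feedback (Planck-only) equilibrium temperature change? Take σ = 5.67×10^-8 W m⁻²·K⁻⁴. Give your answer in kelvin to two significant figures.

The baseline emission temperature is T_e = 248.8 K.
TOA radiative forcing: ΔF = −S·Δα/4 = −1810·(+0.075)/4 = -33.94 W m⁻².
Linearising σT⁴ gives d(σT⁴)/dT = 4σT_e³ = 3.492 W m⁻² per K.
Hence the no-feedback warming is ΔF/(4σT_e³) = -9.72 K.

-9.7 K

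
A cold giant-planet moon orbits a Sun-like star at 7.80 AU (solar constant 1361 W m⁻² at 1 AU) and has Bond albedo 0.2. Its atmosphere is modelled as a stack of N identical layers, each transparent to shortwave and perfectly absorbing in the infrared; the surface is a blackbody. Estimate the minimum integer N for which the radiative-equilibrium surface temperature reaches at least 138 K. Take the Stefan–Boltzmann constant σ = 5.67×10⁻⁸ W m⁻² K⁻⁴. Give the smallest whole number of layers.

4

Flux at the orbit: S = 1361/(7.80)² = 22.37 W m⁻².
The effective emission temperature is T_e = [S(1−α)/(4σ)]^¼ = 94.25 K.
T_s = (N+1)^(1/4)·T_e ≥ 138 K requires N+1 ≥ (T_s/T_e)⁴ = (138/94.25)⁴ = 4.596.
Rounding up, N = 4.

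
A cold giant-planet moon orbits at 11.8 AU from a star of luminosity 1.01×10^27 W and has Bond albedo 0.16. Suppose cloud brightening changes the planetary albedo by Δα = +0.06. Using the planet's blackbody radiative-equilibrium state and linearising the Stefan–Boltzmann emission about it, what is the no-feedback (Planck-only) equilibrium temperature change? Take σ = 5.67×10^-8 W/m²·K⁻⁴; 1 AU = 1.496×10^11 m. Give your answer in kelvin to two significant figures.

-1.8 K

Orbital distance: d = 11.8 AU = 1.765×10^12 m.
Flux at the orbit: S = L/(4πd²) = 1.01×10^27/(4π·(1.77×10^12)²) = 25.79 W/m².
Reference equilibrium: T_e = [S(1−α)/(4σ)]^(1/4) = 98.86 K.
TOA radiative forcing: ΔF = −S·Δα/4 = −25.79·(+0.06)/4 = -0.3869 W/m².
The Planck feedback parameter is 4σT_e³ = 0.2191 W/m²/K.
So ΔT₀ = -0.3869/0.2191 = -1.77 K.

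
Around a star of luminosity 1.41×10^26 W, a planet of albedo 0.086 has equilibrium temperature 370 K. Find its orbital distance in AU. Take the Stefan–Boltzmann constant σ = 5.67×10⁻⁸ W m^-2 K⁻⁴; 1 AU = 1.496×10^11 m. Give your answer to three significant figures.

0.328 AU

Required flux: S = 4σT⁴/(1−α) = 4651 W m^-2.
Then d = [L/(4πS)]^(1/2) = 4.912×10^10 m, i.e. 0.3283 AU.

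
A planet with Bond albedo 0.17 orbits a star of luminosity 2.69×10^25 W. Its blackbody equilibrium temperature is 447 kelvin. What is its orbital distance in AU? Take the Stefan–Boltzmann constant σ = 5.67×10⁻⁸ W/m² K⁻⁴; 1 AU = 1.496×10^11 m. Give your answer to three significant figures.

0.0936 AU

Energy balance gives S = 4σT⁴/(1−α) = 10910 W/m².
S = L/(4πd²) → d = √(L/4πS) = √(2.69×10^25/(4π·10910)) = 1.401×10^10 m = 0.09364 AU.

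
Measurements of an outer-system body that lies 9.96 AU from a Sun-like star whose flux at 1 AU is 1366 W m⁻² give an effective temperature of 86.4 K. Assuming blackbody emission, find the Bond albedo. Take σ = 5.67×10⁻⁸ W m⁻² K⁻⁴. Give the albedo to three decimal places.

Irradiance scales as 1/d², so S = 1366 W m⁻² × (1/9.96)² = 13.77 W m⁻².
Rearranging the radiative balance, α = 1 − 4σT⁴/S.
σT⁴ = 3.160 W m⁻², so 4σT⁴ = 12.64 W m⁻².
1−α = 12.64/13.77 = 0.9178, so α = 0.0822.

0.082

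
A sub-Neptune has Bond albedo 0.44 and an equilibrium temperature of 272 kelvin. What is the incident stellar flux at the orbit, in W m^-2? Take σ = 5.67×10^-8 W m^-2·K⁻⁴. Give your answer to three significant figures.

Invert the energy balance for S: S = 4σT⁴/(1−α).
The emitted flux is σT⁴ = 310.4 W m^-2.
S = 4·310.4/0.56 = 2217 W m^-2.

2220 W m^-2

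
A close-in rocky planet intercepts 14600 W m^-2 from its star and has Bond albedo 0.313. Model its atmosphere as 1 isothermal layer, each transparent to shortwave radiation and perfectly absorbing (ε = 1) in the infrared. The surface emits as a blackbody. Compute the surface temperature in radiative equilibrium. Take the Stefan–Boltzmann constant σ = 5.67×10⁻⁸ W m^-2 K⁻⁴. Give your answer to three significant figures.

545 kelvin

OLR = S(1−α)/4 = 2508 W m^-2; the top layer radiates at T_e = 458.6 K.
With N = 1 opaque layers, T_s = (N+1)^(1/4)·T_e = 2^(1/4)·458.6 = 545.3 K.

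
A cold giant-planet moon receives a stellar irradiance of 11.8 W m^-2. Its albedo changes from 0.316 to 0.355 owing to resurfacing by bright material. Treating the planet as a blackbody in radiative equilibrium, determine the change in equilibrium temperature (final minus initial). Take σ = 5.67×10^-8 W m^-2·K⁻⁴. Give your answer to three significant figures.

With α = 0.316, T₁ = 77.24 K.
Final:   T₂ = [S(1−0.355)/(4σ)]^(1/4) = 76.11 K.
Change: 76.11 − 77.24 = -1.125 K.

-1.13 K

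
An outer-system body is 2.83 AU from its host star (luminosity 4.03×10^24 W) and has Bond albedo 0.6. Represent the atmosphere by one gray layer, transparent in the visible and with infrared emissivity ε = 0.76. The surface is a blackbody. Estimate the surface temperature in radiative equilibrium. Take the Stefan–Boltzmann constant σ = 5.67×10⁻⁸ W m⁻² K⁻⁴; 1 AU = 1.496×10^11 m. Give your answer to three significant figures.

47.5 K

d = 2.83 × 1.496×10^11 m = 4.234×10^11 m.
Spreading L over a sphere of radius d: S = 4.03×10^24/(4π·4.23×10^11²) = 1.789 W m⁻².
Effective emission temperature (TOA balance): σT_e⁴ = S(1−α)/4 = 0.1789 W m⁻² → T_e = 42.15 K.
Surface balance with a leaky layer gives σT_s⁴ = σT_e⁴·2/(2−ε), so T_s = T_e·[2/(2−0.76)]^(1/4) = 47.50 K.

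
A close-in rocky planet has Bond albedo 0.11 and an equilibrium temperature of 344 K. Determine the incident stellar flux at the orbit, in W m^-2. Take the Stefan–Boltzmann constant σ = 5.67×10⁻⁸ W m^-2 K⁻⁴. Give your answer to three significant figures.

3570 W m^-2

Invert the energy balance for S: S = 4σT⁴/(1−α).
The emitted flux is σT⁴ = 794.0 W m^-2.
S = 4·794.0/0.89 = 3569 W m^-2.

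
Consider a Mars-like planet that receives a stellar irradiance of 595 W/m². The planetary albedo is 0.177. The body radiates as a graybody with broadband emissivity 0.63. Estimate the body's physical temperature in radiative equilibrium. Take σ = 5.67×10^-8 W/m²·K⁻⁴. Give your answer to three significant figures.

242 K

The planet absorbs (1−α)S over its disc πR² and re-emits over 4πR², so the mean absorbed flux is (1−0.177)·595.0/4 = 122.4 W/m².
Radiative balance εσT⁴ = 122.4 gives T = [122.4/(0.63·σ)]^(1/4) = 242.0 K.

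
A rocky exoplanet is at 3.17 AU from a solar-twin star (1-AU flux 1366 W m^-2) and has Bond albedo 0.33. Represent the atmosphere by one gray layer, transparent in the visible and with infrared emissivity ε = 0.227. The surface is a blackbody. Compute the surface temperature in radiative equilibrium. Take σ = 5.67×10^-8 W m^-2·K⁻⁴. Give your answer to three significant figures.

146 kelvin

By the inverse-square law, S = 1366/3.17² = 135.9 W m^-2.
The planet radiates to space at T_e = [S(1−α)/(4σ)]^(1/4) = 141.6 K.
The surface balance (absorbed SW + ε·downward IR = σT_s⁴) with T_a⁴ = T_s⁴/2 reduces to T_s = T_e·[2/(2−ε)]^¼ = 145.9 K.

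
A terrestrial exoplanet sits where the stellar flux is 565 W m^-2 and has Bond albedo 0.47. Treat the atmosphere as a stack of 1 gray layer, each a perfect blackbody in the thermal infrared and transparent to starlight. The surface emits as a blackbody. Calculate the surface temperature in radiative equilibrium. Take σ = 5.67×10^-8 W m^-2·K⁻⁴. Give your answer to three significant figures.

The effective emission temperature is T_e = [S(1−α)/(4σ)]^¼ = 190.6 K.
With N = 1 opaque layers, T_s = (N+1)^(1/4)·T_e = 2^(1/4)·190.6 = 226.7 K.

227 kelvin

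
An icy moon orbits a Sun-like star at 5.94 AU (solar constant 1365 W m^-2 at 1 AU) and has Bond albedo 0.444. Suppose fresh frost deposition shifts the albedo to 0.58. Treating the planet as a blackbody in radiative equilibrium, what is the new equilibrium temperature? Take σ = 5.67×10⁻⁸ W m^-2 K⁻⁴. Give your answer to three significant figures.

92.0 kelvin

By the inverse-square law, S = 1365/5.94² = 38.69 W m^-2.
New equilibrium: T₂ = [(1−0.58)·38.69/(4σ)]^(1/4) = 92.00 K.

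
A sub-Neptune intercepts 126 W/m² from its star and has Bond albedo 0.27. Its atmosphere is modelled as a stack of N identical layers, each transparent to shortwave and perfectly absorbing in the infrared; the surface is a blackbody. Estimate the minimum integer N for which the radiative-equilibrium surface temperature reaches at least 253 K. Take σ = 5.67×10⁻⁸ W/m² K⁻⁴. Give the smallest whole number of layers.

10

OLR = S(1−α)/4 = 23.00 W/m²; the top layer radiates at T_e = 141.9 K.
Since T_s⁴ = (N+1)T_e⁴, we need N ≥ (T_s/T_e)⁴ − 1 = 9.103.
Rounding up, N = 10.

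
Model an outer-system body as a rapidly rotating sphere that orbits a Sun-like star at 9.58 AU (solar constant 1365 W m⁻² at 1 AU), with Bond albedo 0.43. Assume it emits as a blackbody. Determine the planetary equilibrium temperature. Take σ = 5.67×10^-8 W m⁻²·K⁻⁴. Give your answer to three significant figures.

By the inverse-square law, S = 1365/9.58² = 14.87 W m⁻².
The planet absorbs (1−α)S over its disc πR² and re-emits over 4πR², so the mean absorbed flux is (1−0.43)·14.87/4 = 2.119 W m⁻².
In equilibrium σT⁴ equals this, so T = 78.19 K.

78.2 K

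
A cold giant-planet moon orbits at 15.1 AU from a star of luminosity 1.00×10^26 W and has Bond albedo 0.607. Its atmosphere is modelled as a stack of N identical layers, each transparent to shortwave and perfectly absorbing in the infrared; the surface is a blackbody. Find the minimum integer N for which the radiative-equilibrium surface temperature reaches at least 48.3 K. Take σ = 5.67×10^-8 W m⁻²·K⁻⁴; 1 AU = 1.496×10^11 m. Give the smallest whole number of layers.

2

Orbital distance: d = 15.1 AU = 2.259×10^12 m.
S = L/(4πd²) = 1.559 W m⁻².
OLR = S(1−α)/4 = 0.1532 W m⁻²; the top layer radiates at T_e = 40.54 K.
Need (N+1)T_e⁴ ≥ T_s⁴, i.e. N+1 ≥ (48.3/40.54)⁴ = 2.014.
So N ≥ 1.014; the smallest integer is N = 2.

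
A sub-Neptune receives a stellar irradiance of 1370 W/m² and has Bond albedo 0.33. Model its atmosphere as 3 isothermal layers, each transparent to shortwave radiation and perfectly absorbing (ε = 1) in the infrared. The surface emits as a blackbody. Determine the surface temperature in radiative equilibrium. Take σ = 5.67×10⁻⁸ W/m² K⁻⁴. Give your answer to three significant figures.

357 kelvin

Top-of-atmosphere balance: σT_e⁴ = S(1−α)/4 = 229.5 W/m² → T_e = 252.2 K.
Layer-by-layer balance gives σT_s⁴ = (N+1)σT_e⁴, so T_s = 4^¼·252.2 = 356.7 K.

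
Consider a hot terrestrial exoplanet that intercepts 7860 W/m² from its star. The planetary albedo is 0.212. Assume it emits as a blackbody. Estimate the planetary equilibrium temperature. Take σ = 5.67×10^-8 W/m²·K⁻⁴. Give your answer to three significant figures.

The planet absorbs (1−α)S over its disc πR² and re-emits over 4πR², so the mean absorbed flux is (1−0.212)·7860/4 = 1548 W/m².
In equilibrium σT⁴ equals this, so T = 406.5 K.

407 kelvin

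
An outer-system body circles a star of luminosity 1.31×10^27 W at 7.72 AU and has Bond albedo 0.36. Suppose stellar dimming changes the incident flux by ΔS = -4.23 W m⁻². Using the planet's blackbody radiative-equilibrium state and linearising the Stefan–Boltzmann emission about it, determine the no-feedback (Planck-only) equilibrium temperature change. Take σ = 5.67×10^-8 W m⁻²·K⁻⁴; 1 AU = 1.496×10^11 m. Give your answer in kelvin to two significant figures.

d = 7.72 × 1.496×10^11 m = 1.155×10^12 m.
Spreading L over a sphere of radius d: S = 1.31×10^27/(4π·1.15×10^12²) = 78.16 W m⁻².
Unperturbed T_e = [78.16·(1−0.36)/(4σ)]^¼ = 121.9 K.
ΔF = Δ[S(1−α)]/4 = (1−0.36)·-4.23/4 = -0.6768 W m⁻².
Linearising σT⁴ gives d(σT⁴)/dT = 4σT_e³ = 0.4105 W m⁻² per K.
Hence the no-feedback warming is ΔF/(4σT_e³) = -1.65 K.

-1.6 K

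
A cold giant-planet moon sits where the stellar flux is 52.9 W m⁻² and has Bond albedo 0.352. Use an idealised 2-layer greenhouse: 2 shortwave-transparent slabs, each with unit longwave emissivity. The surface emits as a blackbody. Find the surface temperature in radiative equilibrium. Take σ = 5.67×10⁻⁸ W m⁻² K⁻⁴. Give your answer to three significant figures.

Top-of-atmosphere balance: σT_e⁴ = S(1−α)/4 = 8.570 W m⁻² → T_e = 110.9 K.
Layer-by-layer balance gives σT_s⁴ = (N+1)σT_e⁴, so T_s = 3^¼·110.9 = 145.9 K.

146 K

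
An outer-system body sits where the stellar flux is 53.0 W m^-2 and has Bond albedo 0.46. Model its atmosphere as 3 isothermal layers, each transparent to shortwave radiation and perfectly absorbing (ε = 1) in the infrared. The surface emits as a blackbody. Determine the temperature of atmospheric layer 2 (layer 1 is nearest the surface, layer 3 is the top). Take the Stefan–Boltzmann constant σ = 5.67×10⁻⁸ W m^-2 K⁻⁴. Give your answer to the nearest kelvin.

OLR = S(1−α)/4 = 7.155 W m^-2; the top layer radiates at T_e = 106.0 K.
In the N-layer model, layer k (counted from the surface) has T_k = (N+1−k)^(1/4)·T_e.
With k = 2: T_2 = (3+1−2)^¼·106.0 K = 126.0 K.

126 K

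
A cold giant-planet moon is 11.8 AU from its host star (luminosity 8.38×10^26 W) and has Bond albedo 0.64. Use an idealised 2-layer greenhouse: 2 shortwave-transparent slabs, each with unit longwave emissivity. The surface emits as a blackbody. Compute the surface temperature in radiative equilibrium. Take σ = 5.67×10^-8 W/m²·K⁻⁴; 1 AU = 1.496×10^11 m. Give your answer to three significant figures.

100 kelvin

Orbital distance: d = 11.8 AU = 1.765×10^12 m.
Spreading L over a sphere of radius d: S = 8.38×10^26/(4π·1.77×10^12²) = 21.40 W/m².
The effective emission temperature is T_e = [S(1−α)/(4σ)]^¼ = 76.34 K.
For an N-layer opaque stack, T_s⁴ = (N+1)T_e⁴, hence T_s = (3)^(1/4)×76.34 K = 100.5 K.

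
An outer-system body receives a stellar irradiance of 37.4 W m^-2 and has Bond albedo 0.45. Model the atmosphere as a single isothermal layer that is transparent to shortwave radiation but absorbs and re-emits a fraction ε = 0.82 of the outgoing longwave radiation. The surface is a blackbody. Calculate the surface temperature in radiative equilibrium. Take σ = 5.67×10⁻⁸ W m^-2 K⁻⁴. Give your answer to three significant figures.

111 kelvin

Effective emission temperature (TOA balance): σT_e⁴ = S(1−α)/4 = 5.143 W m^-2 → T_e = 97.59 K.
Surface balance with a leaky layer gives σT_s⁴ = σT_e⁴·2/(2−ε), so T_s = T_e·[2/(2−0.82)]^(1/4) = 111.3 K.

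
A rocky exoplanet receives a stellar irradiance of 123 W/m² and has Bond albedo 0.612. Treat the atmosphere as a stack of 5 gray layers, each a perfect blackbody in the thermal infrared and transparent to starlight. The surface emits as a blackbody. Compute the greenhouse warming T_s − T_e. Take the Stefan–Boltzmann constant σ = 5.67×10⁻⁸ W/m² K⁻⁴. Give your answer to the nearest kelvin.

The effective emission temperature is T_e = [S(1−α)/(4σ)]^¼ = 120.4 K.
T_s = (N+1)^(1/4)·T_e = 188.5 K.
Warming: T_s − T_e = 68.06 K.

68 K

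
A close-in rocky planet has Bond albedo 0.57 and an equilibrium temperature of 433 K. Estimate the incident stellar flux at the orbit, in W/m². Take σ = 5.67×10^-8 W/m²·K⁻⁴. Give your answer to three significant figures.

18500 W/m²

Invert the energy balance for S: S = 4σT⁴/(1−α).
σT⁴ = 5.67×10⁻⁸·(433)⁴ = 1993 W/m².
So S = 4×1993/(1−0.57) = 18540 W/m².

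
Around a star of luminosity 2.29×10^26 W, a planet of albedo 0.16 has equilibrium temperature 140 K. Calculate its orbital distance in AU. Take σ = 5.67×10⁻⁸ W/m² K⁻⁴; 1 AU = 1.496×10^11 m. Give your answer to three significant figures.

Energy balance gives S = 4σT⁴/(1−α) = 103.7 W/m².
Then d = [L/(4πS)]^(1/2) = 4.192×10^11 m, i.e. 2.802 AU.

2.80 AU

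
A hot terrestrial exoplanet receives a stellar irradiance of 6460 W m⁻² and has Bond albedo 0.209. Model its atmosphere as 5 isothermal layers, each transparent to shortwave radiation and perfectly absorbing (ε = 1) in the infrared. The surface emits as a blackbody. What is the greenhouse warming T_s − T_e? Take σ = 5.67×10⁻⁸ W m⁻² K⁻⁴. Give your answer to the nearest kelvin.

The effective emission temperature is T_e = [S(1−α)/(4σ)]^¼ = 387.4 K.
T_s = (N+1)^(1/4)·T_e = 606.4 K.
Warming: T_s − T_e = 218.9 K.

219 K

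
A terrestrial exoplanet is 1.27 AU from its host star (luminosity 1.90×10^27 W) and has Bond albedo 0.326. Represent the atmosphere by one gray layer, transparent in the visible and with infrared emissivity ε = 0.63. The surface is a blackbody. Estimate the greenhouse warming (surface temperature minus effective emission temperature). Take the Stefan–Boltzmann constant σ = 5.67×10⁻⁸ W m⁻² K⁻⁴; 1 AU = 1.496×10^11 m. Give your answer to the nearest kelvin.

Orbital distance: d = 1.27 AU = 1.900×10^11 m.
Spreading L over a sphere of radius d: S = 1.90×10^27/(4π·1.90×10^11²) = 4189 W m⁻².
The planet radiates to space at T_e = [S(1−α)/(4σ)]^(1/4) = 334.0 K.
For a single slab of emissivity ε, T_s⁴ = 2T_e⁴/(2−ε); thus T_s = 334.0·(1.46)^(1/4) = 367.2 K.
Greenhouse warming: T_s − T_e = 33.14 K.

33 K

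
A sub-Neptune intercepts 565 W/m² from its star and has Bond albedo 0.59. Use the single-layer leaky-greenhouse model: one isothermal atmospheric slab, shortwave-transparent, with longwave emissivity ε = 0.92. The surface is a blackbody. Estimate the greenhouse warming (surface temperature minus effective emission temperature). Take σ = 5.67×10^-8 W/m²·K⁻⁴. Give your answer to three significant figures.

The planet radiates to space at T_e = [S(1−α)/(4σ)]^(1/4) = 178.8 K.
The surface balance (absorbed SW + ε·downward IR = σT_s⁴) with T_a⁴ = T_s⁴/2 reduces to T_s = T_e·[2/(2−ε)]^¼ = 208.5 K.
T_s − T_e = 208.5 − 178.8 = 29.77 K.

29.8 K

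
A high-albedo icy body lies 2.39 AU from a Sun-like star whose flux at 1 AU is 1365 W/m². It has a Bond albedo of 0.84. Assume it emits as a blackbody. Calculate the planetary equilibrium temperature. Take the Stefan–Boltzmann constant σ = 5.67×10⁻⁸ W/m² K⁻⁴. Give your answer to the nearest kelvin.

114 K

Irradiance scales as 1/d², so S = 1365 W/m² × (1/2.39)² = 239.0 W/m².
Absorbed flux (global mean): S(1−α)/4 = 239.0·0.16/4 = 9.559 W/m².
Balancing against σT⁴: T = (9.559/5.67×10⁻⁸)^(1/4) = 113.9 K.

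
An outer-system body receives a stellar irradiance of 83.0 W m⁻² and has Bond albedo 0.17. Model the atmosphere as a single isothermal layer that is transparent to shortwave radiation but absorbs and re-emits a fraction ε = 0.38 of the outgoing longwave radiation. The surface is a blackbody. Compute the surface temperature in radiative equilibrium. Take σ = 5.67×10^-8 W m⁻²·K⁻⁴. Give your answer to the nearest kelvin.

The planet radiates to space at T_e = [S(1−α)/(4σ)]^(1/4) = 132.0 K.
For a single slab of emissivity ε, T_s⁴ = 2T_e⁴/(2−ε); thus T_s = 132.0·(1.235)^(1/4) = 139.2 K.

139 kelvin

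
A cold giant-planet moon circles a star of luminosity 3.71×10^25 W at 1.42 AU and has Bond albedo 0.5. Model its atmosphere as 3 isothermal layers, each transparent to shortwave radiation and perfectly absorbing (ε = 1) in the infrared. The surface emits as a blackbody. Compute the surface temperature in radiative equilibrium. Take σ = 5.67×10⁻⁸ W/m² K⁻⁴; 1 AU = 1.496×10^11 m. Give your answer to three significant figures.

Orbital distance: d = 1.42 AU = 2.124×10^11 m.
Spreading L over a sphere of radius d: S = 3.71×10^25/(4π·2.12×10^11²) = 65.42 W/m².
The effective emission temperature is T_e = [S(1−α)/(4σ)]^¼ = 109.6 K.
For an N-layer opaque stack, T_s⁴ = (N+1)T_e⁴, hence T_s = (4)^(1/4)×109.6 K = 155.0 K.

155 K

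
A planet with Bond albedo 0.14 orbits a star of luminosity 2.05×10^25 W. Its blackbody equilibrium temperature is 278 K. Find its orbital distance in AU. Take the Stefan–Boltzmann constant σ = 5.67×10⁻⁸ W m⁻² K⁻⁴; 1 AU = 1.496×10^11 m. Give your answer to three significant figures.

Required flux: S = 4σT⁴/(1−α) = 1575 W m⁻².
Then d = [L/(4πS)]^(1/2) = 3.218×10^10 m, i.e. 0.2151 AU.

0.215 AU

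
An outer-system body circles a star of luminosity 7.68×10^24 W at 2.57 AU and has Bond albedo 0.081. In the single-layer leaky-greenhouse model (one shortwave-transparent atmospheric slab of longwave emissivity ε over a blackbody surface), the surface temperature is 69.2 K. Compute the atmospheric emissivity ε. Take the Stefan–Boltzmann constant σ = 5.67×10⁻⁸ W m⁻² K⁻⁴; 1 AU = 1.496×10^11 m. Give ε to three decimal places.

0.539

d = 2.57 × 1.496×10^11 m = 3.845×10^11 m.
S = L/(4πd²) = 4.134 W m⁻².
TOA balance gives T_e = 63.98 K.
Inverting T_s⁴ = 2T_e⁴/(2−ε): (T_e/T_s)⁴ = 0.7306, so ε = 2(1 − 0.7306) = 0.5388.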